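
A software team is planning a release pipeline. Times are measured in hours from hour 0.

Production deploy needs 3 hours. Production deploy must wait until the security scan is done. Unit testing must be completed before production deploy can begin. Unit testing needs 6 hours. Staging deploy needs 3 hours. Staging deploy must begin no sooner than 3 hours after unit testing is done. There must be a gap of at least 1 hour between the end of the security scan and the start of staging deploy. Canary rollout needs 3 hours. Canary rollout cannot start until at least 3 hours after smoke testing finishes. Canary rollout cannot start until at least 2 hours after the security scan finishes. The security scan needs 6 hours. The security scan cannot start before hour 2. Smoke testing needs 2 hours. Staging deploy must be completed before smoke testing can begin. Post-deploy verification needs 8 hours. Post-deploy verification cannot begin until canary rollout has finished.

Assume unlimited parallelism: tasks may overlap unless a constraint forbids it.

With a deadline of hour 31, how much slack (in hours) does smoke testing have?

3

The security scan waits on its own release at hour 2, so it starts at hour 2 and finishes at 2 + 6 = hour 8.
Unit testing can start immediately at hour 0; it finishes at hour 6.
Staging deploy needs all of unit testing (finishes hour 6, plus 3-hour gap → hour 9); the security scan (finishes hour 8, plus 1-hour gap → hour 9). That puts its earliest start at hour 9; it finishes at 9 + 3 = hour 12.
After staging deploy (finishes hour 12), smoke testing can start at hour 12 and finishes at hour 14.

Working backward from the deadline:
To finish by hour 31, post-deploy verification (duration 8) must start no later than hour 23.
Since post-deploy verification (must start by hour 23) depends on it, canary rollout must finish by hour 23. Backing off its 3-hour duration gives a latest start of hour 20.
Since canary rollout (must start by hour 20, minus 3-hour gap → hour 17) depends on it, smoke testing must finish by hour 17. Backing off its 2-hour duration gives a latest start of hour 15.
So smoke testing can start as early as hour 12 and as late as hour 15, giving 15 − 12 = 3 hours of slack.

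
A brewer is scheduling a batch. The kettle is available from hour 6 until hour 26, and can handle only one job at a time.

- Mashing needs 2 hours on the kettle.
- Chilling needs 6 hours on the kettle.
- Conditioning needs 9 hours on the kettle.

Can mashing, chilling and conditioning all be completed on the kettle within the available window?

The kettle window is 26 − 6 = 20 hours.
Running back to back, the jobs need 2 + 6 + 9 = 17 hours on the kettle.
Since 17 ≤ 20, they fit within the window.

Yes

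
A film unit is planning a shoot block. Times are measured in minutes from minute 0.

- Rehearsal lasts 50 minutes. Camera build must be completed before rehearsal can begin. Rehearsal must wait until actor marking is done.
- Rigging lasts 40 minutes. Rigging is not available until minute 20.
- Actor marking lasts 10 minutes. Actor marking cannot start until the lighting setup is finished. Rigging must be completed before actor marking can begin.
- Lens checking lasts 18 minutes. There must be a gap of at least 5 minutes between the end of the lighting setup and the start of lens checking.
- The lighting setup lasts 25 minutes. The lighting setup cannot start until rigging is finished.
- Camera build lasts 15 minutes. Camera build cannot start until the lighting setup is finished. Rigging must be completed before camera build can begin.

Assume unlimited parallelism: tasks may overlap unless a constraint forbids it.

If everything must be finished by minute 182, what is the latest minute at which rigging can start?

52

Nothing follows rehearsal; the deadline of minute 182 is its only limit. It must start by 182 − 50 = minute 132.
Camera build feeds into rehearsal (must start by minute 132); so camera build must finish by minute 132 and therefore start by minute 117.
Lens checking must finish by minute 182; it takes 18 minutes, so it must start by 182 − 18 = minute 164.
Since rehearsal (must start by minute 132) depends on it, actor marking must finish by minute 132. Backing off its 10-minute duration gives a latest start of minute 122.
For the lighting setup: camera build (must start by minute 117); lens checking (must start by minute 164, minus 5-minute gap → minute 159); actor marking (must start by minute 122). The most restrictive is minute 117; with a 25-minute duration, the lighting setup must start by minute 92.
Rigging must finish in time for the lighting setup (must start by minute 92); camera build (must start by minute 117); actor marking (must start by minute 122). The tightest is minute 92, so rigging must start by 92 − 40 = minute 52.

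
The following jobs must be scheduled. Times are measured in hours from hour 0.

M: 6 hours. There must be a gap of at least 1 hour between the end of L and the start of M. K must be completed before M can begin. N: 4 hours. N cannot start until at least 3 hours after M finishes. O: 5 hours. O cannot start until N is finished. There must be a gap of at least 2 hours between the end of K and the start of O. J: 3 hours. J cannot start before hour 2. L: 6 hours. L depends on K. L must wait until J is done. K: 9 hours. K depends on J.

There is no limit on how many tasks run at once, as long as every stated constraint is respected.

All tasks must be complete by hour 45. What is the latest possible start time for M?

Nothing follows O; the deadline of hour 45 is its only limit. It must start by 45 − 5 = hour 40.
N has to be done before O (must start by hour 40). That means finishing by hour 40, i.e. starting by 40 − 4 = hour 36.
M feeds into N (must start by hour 36, minus 3-hour gap → hour 33); so M must finish by hour 33 and therefore start by hour 27.

27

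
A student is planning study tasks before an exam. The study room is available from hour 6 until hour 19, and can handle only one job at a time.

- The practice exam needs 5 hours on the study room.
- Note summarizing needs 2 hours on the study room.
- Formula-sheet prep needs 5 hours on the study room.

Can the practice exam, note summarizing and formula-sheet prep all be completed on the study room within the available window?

The study room window is 19 − 6 = 13 hours.
Running back to back, the jobs need 5 + 2 + 5 = 12 hours on the study room.
Since 12 ≤ 13, they fit within the window.

Yes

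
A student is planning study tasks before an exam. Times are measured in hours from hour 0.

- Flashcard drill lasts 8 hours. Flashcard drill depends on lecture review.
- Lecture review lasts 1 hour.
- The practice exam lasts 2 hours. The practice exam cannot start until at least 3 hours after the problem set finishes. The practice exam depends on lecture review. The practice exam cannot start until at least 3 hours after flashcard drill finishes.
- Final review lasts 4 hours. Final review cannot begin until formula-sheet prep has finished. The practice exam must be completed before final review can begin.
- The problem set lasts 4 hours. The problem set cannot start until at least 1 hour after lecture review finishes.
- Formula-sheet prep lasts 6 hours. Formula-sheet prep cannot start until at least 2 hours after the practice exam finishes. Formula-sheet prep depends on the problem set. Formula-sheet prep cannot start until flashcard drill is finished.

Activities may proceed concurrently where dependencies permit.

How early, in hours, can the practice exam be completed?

14

Lecture review can start immediately at hour 0; it finishes at hour 1.
Flashcard drill waits on lecture review (finishes hour 1), so it starts at hour 1 and finishes at 1 + 8 = hour 9.
The problem set waits on lecture review (finishes hour 1, plus 1-hour gap → hour 2), so it starts at hour 2 and finishes at 2 + 4 = hour 6.
For the practice exam: the problem set (finishes hour 6, plus 3-hour gap → hour 9); lecture review (finishes hour 1); flashcard drill (finishes hour 9, plus 3-hour gap → hour 12). Taking the maximum gives a start of hour 12, and it finishes at 12 + 2 = hour 14.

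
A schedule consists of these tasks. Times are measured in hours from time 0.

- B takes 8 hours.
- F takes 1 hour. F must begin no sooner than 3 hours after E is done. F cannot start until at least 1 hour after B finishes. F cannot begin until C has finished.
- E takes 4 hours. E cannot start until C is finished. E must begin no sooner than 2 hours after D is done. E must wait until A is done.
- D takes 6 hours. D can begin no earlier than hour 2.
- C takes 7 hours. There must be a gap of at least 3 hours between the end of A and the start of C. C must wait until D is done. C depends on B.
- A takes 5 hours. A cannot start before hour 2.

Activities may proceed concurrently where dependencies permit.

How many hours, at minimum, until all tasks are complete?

After its own release at hour 2, D can start at hour 2 and finishes at hour 8.
B has no prerequisites, so it starts at hour 0 and finishes at hour 8.
A cannot begin until its own release at hour 2. It runs from hour 2 to 2 + 5 = hour 7.
C has to wait for A (finishes hour 7, plus 3-hour gap → hour 10); D (finishes hour 8); B (finishes hour 8). The latest of these is hour 10, so C runs hour 10 to 10 + 7 = hour 17.
E needs all of C (finishes hour 17); D (finishes hour 8, plus 2-hour gap → hour 10); A (finishes hour 7). That puts its earliest start at hour 17; it finishes at 17 + 4 = hour 21.
F cannot start until E (finishes hour 21, plus 3-hour gap → hour 24); B (finishes hour 8, plus 1-hour gap → hour 9); C (finishes hour 17). The controlling bound is hour 24, so F finishes at 24 + 1 = hour 25.
All tasks are finished once the last one completes. Finish times: A at 7, B at 8, C at 17, D at 8, E at 21, F at 25. The latest is hour 25.

25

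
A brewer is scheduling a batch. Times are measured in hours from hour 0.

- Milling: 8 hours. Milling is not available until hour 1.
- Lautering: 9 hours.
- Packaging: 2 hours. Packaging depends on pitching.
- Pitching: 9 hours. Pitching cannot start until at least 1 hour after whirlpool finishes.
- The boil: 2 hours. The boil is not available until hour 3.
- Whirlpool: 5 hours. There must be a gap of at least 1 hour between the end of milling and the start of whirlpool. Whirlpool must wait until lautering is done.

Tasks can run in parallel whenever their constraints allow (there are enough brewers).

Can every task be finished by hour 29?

The boil waits on its own release at hour 3, so it starts at hour 3 and finishes at 3 + 2 = hour 5.
Nothing blocks lautering, so it runs from hour 0 to hour 9.
After its own release at hour 1, milling can start at hour 1 and finishes at hour 9.
For whirlpool: milling (finishes hour 9, plus 1-hour gap → hour 10); lautering (finishes hour 9). Taking the maximum gives a start of hour 10, and it finishes at 10 + 5 = hour 15.
After whirlpool (finishes hour 15, plus 1-hour gap → hour 16), pitching can start at hour 16 and finishes at hour 25.
After pitching (finishes hour 25), packaging can start at hour 25 and finishes at hour 27.
Every task is finished by hour 27, which is no later than the deadline of 29, so the schedule is feasible.

Yes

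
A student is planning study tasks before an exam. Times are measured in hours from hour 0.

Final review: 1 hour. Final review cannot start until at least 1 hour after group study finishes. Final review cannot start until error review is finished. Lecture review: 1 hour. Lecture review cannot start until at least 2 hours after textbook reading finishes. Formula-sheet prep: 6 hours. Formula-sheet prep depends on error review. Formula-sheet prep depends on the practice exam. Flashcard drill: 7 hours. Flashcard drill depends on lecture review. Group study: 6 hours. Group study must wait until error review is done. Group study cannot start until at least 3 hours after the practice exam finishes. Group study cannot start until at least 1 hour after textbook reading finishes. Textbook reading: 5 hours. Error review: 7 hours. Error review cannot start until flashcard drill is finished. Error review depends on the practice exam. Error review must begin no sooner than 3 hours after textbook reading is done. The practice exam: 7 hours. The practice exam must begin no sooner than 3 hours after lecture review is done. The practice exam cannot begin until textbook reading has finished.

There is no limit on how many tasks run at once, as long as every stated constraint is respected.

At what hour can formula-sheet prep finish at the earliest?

Textbook reading can start immediately at hour 0; it finishes at hour 5.
Lecture review waits on textbook reading (finishes hour 5, plus 2-hour gap → hour 7), so it starts at hour 7 and finishes at 7 + 1 = hour 8.
The practice exam cannot start until lecture review (finishes hour 8, plus 3-hour gap → hour 11); textbook reading (finishes hour 5). The controlling bound is hour 11, so the practice exam finishes at 11 + 7 = hour 18.
Flashcard drill cannot begin until lecture review (finishes hour 8). It runs from hour 8 to 8 + 7 = hour 15.
Error review needs all of flashcard drill (finishes hour 15); the practice exam (finishes hour 18); textbook reading (finishes hour 5, plus 3-hour gap → hour 8). That puts its earliest start at hour 18; it finishes at 18 + 7 = hour 25.
Formula-sheet prep needs all of error review (finishes hour 25); the practice exam (finishes hour 18). That puts its earliest start at hour 25; it finishes at 25 + 6 = hour 31.

31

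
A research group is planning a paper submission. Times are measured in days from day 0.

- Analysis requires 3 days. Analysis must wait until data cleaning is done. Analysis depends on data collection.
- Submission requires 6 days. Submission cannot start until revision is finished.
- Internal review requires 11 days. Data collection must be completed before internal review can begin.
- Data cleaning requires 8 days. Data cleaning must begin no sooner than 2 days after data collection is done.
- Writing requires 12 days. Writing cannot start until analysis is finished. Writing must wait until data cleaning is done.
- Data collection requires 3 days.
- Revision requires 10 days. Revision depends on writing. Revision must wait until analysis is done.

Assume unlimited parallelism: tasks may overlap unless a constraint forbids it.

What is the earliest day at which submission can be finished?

44

Data collection has no prerequisites, so it starts at day 0 and finishes at day 3.
Data cleaning cannot begin until data collection (finishes day 3, plus 2-day gap → day 5). It runs from day 5 to 5 + 8 = day 13.
Analysis needs all of data cleaning (finishes day 13); data collection (finishes day 3). That puts its earliest start at day 13; it finishes at 13 + 3 = day 16.
For writing: analysis (finishes day 16); data cleaning (finishes day 13). Taking the maximum gives a start of day 16, and it finishes at 16 + 12 = day 28.
Revision cannot start until writing (finishes day 28); analysis (finishes day 16). The controlling bound is day 28, so revision finishes at 28 + 10 = day 38.
After revision (finishes day 38), submission can start at day 38 and finishes at day 44.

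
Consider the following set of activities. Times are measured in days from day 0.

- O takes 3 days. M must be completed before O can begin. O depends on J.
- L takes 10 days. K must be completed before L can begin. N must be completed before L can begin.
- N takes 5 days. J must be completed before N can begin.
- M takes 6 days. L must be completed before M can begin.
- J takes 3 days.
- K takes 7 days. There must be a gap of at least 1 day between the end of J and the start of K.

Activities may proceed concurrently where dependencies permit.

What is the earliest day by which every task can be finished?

30

J has no prerequisites, so it starts at day 0 and finishes at day 3.
After J (finishes day 3), N can start at day 3 and finishes at day 8.
After J (finishes day 3, plus 1-day gap → day 4), K can start at day 4 and finishes at day 11.
L needs all of K (finishes day 11); N (finishes day 8). That puts its earliest start at day 11; it finishes at 11 + 10 = day 21.
After L (finishes day 21), M can start at day 21 and finishes at day 27.
For O: M (finishes day 27); J (finishes day 3). Taking the maximum gives a start of day 27, and it finishes at 27 + 3 = day 30.
All tasks are finished once the last one completes. Finish times: J at 3, K at 11, L at 21, M at 27, N at 8, O at 30. The latest is day 30.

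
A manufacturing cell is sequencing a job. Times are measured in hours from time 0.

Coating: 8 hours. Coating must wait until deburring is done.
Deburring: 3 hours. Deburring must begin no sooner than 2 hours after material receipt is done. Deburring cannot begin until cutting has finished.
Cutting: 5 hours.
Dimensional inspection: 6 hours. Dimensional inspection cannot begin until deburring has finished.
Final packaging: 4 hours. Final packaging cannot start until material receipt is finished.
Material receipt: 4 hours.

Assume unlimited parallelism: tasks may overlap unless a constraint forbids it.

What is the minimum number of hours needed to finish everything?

17

Cutting can start immediately at hour 0; it finishes at hour 5.
Material receipt has no prerequisites, so it starts at hour 0 and finishes at hour 4.
Final packaging waits on material receipt (finishes hour 4), so it starts at hour 4 and finishes at 4 + 4 = hour 8.
Deburring cannot start until material receipt (finishes hour 4, plus 2-hour gap → hour 6); cutting (finishes hour 5). The controlling bound is hour 6, so deburring finishes at 6 + 3 = hour 9.
Coating waits on deburring (finishes hour 9), so it starts at hour 9 and finishes at 9 + 8 = hour 17.
After deburring (finishes hour 9), dimensional inspection can start at hour 9 and finishes at hour 15.
All tasks are finished once the last one completes. Finish times: Material receipt at 4, Cutting at 5, Deburring at 9, Dimensional inspection at 15, Coating at 17, Final packaging at 8. The latest is hour 17.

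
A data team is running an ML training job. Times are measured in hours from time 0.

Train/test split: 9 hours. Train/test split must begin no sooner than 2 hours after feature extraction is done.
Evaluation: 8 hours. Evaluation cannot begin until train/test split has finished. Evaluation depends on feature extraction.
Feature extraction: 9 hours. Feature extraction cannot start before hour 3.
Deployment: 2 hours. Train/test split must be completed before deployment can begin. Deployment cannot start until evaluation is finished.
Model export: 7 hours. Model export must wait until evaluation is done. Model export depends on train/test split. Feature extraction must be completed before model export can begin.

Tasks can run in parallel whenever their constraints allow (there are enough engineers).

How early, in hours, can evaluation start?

23

After its own release at hour 3, feature extraction can start at hour 3 and finishes at hour 12.
Train/test split waits on feature extraction (finishes hour 12, plus 2-hour gap → hour 14), so it starts at hour 14 and finishes at 14 + 9 = hour 23.
Evaluation waits on train/test split (finishes hour 23); feature extraction (finishes hour 12). The latest of these is hour 23, which is the earliest evaluation can start.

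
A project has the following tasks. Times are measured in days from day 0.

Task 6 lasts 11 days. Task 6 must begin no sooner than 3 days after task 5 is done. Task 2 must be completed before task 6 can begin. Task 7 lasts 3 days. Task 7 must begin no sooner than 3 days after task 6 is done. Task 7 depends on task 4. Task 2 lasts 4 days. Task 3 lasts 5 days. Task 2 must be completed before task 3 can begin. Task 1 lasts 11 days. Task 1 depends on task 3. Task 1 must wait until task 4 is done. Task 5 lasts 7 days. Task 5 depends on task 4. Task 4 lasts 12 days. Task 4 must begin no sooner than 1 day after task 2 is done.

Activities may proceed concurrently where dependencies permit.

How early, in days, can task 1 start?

17

Nothing blocks task 2, so it runs from day 0 to day 4.
Task 4 waits on task 2 (finishes day 4, plus 1-day gap → day 5), so it starts at day 5 and finishes at 5 + 12 = day 17.
Task 3 cannot begin until task 2 (finishes day 4). It runs from day 4 to 4 + 5 = day 9.
Task 1 waits on task 3 (finishes day 9); task 4 (finishes day 17). The latest of these is day 17, which is the earliest task 1 can start.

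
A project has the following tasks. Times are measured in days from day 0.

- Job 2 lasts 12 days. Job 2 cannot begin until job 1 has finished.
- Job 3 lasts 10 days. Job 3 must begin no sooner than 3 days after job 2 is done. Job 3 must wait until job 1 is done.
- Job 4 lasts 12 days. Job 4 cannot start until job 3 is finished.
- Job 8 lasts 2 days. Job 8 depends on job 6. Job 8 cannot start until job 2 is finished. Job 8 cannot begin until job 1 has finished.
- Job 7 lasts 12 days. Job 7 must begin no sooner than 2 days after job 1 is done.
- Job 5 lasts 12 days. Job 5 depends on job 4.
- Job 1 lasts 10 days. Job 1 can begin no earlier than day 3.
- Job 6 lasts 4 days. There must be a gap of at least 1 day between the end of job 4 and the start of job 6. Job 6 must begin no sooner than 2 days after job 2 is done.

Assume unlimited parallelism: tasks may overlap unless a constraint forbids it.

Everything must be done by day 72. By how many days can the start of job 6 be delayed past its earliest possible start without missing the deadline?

After its own release at day 3, job 1 can start at day 3 and finishes at day 13.
Job 2 waits on job 1 (finishes day 13), so it starts at day 13 and finishes at 13 + 12 = day 25.
Job 3 has to wait for job 2 (finishes day 25, plus 3-day gap → day 28); job 1 (finishes day 13). The latest of these is day 28, so job 3 runs day 28 to 28 + 10 = day 38.
Job 4 waits on job 3 (finishes day 38), so it starts at day 38 and finishes at 38 + 12 = day 50.
For job 6: job 4 (finishes day 50, plus 1-day gap → day 51); job 2 (finishes day 25, plus 2-day gap → day 27). Taking the maximum gives a start of day 51, and it finishes at 51 + 4 = day 55.

Working backward from the deadline:
Nothing follows job 8; the deadline of day 72 is its only limit. It must start by 72 − 2 = day 70.
Job 6 feeds into job 8 (must start by day 70); so job 6 must finish by day 70 and therefore start by day 66.
So job 6 can start as early as day 51 and as late as day 66, giving 66 − 51 = 15 days of slack.

15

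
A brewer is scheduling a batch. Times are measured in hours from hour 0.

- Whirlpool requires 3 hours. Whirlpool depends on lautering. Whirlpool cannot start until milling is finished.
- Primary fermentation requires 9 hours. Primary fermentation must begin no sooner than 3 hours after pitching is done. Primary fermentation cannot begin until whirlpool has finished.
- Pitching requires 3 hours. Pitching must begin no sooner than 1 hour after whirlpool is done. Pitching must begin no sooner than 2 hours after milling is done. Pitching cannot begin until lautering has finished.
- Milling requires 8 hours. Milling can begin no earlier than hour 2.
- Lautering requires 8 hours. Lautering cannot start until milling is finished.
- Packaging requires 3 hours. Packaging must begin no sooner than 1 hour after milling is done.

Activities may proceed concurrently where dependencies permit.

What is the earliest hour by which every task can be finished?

After its own release at hour 2, milling can start at hour 2 and finishes at hour 10.
Packaging cannot begin until milling (finishes hour 10, plus 1-hour gap → hour 11). It runs from hour 11 to 11 + 3 = hour 14.
Lautering cannot begin until milling (finishes hour 10). It runs from hour 10 to 10 + 8 = hour 18.
Whirlpool has to wait for lautering (finishes hour 18); milling (finishes hour 10). The latest of these is hour 18, so whirlpool runs hour 18 to 18 + 3 = hour 21.
Pitching cannot start until whirlpool (finishes hour 21, plus 1-hour gap → hour 22); milling (finishes hour 10, plus 2-hour gap → hour 12); lautering (finishes hour 18). The controlling bound is hour 22, so pitching finishes at 22 + 3 = hour 25.
Primary fermentation cannot start until pitching (finishes hour 25, plus 3-hour gap → hour 28); whirlpool (finishes hour 21). The controlling bound is hour 28, so primary fermentation finishes at 28 + 9 = hour 37.
All tasks are finished once the last one completes. Finish times: Milling at 10, Lautering at 18, Whirlpool at 21, Pitching at 25, Primary fermentation at 37, Packaging at 14. The latest is hour 37.

37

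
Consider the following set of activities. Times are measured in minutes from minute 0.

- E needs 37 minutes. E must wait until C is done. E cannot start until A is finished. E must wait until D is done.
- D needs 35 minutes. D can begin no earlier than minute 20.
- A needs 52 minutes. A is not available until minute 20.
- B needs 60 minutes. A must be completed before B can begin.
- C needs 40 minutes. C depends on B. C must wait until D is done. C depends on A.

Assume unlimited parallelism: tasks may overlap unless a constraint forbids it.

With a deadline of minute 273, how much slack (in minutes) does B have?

After its own release at minute 20, A can start at minute 20 and finishes at minute 72.
B waits on A (finishes minute 72), so it starts at minute 72 and finishes at 72 + 60 = minute 132.

Working backward from the deadline:
To finish by minute 273, E (duration 37) must start no later than minute 236.
C feeds into E (must start by minute 236); so C must finish by minute 236 and therefore start by minute 196.
B must finish before C (must start by minute 196). With a 60-minute duration, B must start by 196 − 60 = minute 136.
So B can start as early as minute 72 and as late as minute 136, giving 136 − 72 = 64 minutes of slack.

64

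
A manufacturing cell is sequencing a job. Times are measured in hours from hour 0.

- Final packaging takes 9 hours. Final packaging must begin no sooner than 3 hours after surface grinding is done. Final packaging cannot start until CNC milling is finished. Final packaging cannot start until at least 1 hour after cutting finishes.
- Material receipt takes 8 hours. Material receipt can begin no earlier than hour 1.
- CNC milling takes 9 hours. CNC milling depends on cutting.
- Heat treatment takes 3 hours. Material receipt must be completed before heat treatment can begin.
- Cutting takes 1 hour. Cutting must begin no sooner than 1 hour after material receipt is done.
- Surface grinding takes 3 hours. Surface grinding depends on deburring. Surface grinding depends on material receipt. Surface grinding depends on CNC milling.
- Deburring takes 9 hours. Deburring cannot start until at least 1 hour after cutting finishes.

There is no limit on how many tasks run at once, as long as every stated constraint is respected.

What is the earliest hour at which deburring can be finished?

21

Material receipt waits on its own release at hour 1, so it starts at hour 1 and finishes at 1 + 8 = hour 9.
Cutting cannot begin until material receipt (finishes hour 9, plus 1-hour gap → hour 10). It runs from hour 10 to 10 + 1 = hour 11.
Deburring waits on cutting (finishes hour 11, plus 1-hour gap → hour 12), so it starts at hour 12 and finishes at 12 + 9 = hour 21.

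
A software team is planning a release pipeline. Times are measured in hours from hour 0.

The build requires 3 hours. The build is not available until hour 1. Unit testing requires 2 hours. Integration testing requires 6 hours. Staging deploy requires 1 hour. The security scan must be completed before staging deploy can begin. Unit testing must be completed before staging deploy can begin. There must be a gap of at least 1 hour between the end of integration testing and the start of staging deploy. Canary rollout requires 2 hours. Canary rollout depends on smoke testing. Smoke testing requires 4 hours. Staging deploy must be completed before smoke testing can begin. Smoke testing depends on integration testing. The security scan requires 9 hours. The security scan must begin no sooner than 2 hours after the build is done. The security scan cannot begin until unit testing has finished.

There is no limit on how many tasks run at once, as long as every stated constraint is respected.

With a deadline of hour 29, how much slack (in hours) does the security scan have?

Unit testing can start immediately at hour 0; it finishes at hour 2.
The build cannot begin until its own release at hour 1. It runs from hour 1 to 1 + 3 = hour 4.
The security scan has to wait for the build (finishes hour 4, plus 2-hour gap → hour 6); unit testing (finishes hour 2). The latest of these is hour 6, so the security scan runs hour 6 to 6 + 9 = hour 15.

Working backward from the deadline:
To finish by hour 29, canary rollout (duration 2) must start no later than hour 27.
Smoke testing has to be done before canary rollout (must start by hour 27). That means finishing by hour 27, i.e. starting by 27 − 4 = hour 23.
Staging deploy has to be done before smoke testing (must start by hour 23). That means finishing by hour 23, i.e. starting by 23 − 1 = hour 22.
The security scan has to be done before staging deploy (must start by hour 22). That means finishing by hour 22, i.e. starting by 22 − 9 = hour 13.
So the security scan can start as early as hour 6 and as late as hour 13, giving 13 − 6 = 7 hours of slack.

7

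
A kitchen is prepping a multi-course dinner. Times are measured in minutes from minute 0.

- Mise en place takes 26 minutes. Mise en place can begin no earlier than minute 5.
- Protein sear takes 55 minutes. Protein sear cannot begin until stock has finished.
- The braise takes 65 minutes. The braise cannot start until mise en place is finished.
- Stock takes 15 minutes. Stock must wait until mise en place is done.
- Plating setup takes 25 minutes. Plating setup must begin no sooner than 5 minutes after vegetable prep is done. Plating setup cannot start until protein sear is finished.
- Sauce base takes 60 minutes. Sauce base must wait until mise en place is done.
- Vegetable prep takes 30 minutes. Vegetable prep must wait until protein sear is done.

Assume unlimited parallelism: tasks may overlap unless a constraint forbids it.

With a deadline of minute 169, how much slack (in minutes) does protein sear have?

8

Mise en place waits on its own release at minute 5, so it starts at minute 5 and finishes at 5 + 26 = minute 31.
Stock cannot begin until mise en place (finishes minute 31). It runs from minute 31 to 31 + 15 = minute 46.
After stock (finishes minute 46), protein sear can start at minute 46 and finishes at minute 101.

Working backward from the deadline:
To finish by minute 169, plating setup (duration 25) must start no later than minute 144.
Vegetable prep has to be done before plating setup (must start by minute 144, minus 5-minute gap → minute 139). That means finishing by minute 139, i.e. starting by 139 − 30 = minute 109.
Protein sear must finish in time for vegetable prep (must start by minute 109); plating setup (must start by minute 144). The tightest is minute 109, so protein sear must start by 109 − 55 = minute 54.
So protein sear can start as early as minute 46 and as late as minute 54, giving 54 − 46 = 8 minutes of slack.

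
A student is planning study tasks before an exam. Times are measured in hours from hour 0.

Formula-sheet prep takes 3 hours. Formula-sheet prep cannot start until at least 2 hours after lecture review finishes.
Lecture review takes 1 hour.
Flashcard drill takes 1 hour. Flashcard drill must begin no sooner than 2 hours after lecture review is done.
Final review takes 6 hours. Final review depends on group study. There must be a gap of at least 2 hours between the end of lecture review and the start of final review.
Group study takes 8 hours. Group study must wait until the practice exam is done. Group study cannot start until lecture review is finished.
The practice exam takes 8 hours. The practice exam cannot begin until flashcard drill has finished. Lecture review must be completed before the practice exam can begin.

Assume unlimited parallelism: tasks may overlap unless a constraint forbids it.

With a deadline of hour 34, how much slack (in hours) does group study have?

Nothing blocks lecture review, so it runs from hour 0 to hour 1.
After lecture review (finishes hour 1, plus 2-hour gap → hour 3), flashcard drill can start at hour 3 and finishes at hour 4.
For the practice exam: flashcard drill (finishes hour 4); lecture review (finishes hour 1). Taking the maximum gives a start of hour 4, and it finishes at 4 + 8 = hour 12.
Group study needs all of the practice exam (finishes hour 12); lecture review (finishes hour 1). That puts its earliest start at hour 12; it finishes at 12 + 8 = hour 20.

Working backward from the deadline:
Final review must finish by hour 34; it takes 6 hours, so it must start by 34 − 6 = hour 28.
Group study has to be done before final review (must start by hour 28). That means finishing by hour 28, i.e. starting by 28 − 8 = hour 20.
So group study can start as early as hour 12 and as late as hour 20, giving 20 − 12 = 8 hours of slack.

8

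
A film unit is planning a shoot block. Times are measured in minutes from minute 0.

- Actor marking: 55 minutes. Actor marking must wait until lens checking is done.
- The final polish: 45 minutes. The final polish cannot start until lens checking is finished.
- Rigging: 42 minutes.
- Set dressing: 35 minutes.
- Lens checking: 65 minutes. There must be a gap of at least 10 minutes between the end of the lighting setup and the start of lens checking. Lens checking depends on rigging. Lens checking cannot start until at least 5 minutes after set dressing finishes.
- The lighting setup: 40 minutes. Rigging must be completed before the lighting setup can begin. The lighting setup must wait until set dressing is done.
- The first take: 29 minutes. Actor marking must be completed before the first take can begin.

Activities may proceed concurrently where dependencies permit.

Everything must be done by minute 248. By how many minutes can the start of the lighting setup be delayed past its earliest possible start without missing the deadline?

7

Set dressing has no prerequisites, so it starts at minute 0 and finishes at minute 35.
Rigging has no prerequisites, so it starts at minute 0 and finishes at minute 42.
The lighting setup needs all of rigging (finishes minute 42); set dressing (finishes minute 35). That puts its earliest start at minute 42; it finishes at 42 + 40 = minute 82.

Working backward from the deadline:
The first take has no dependents, so it just needs to finish by minute 248. Starting by 248 − 29 = minute 219 achieves that.
Actor marking has to be done before the first take (must start by minute 219). That means finishing by minute 219, i.e. starting by 219 − 55 = minute 164.
To finish by minute 248, the final polish (duration 45) must start no later than minute 203.
Lens checking feeds actor marking (must start by minute 164); the final polish (must start by minute 203). Taking the minimum, lens checking must finish by minute 164 and start by 164 − 65 = minute 99.
The lighting setup has to be done before lens checking (must start by minute 99, minus 10-minute gap → minute 89). That means finishing by minute 89, i.e. starting by 89 − 40 = minute 49.
So the lighting setup can start as early as minute 42 and as late as minute 49, giving 49 − 42 = 7 minutes of slack.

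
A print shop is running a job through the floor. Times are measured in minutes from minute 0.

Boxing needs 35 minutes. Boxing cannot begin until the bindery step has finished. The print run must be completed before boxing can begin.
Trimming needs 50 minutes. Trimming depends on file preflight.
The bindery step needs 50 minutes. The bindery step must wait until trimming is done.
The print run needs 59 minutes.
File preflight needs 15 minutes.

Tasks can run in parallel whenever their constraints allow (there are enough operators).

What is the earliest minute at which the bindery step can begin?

65

Nothing blocks file preflight, so it runs from minute 0 to minute 15.
Trimming waits on file preflight (finishes minute 15), so it starts at minute 15 and finishes at 15 + 50 = minute 65.
The bindery step waits on trimming (finishes minute 65), so the earliest it can start is minute 65.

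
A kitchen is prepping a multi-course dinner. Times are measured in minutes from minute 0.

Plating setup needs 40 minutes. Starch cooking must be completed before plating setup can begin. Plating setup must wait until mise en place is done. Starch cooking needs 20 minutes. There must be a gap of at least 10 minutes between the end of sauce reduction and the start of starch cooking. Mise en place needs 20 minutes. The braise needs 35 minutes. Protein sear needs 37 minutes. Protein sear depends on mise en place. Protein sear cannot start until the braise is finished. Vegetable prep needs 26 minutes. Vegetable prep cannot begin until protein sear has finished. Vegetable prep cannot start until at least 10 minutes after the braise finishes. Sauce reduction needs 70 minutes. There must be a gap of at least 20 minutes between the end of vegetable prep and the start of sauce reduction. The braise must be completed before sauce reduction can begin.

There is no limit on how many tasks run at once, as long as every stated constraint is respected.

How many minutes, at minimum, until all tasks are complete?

258

The braise can start immediately at minute 0; it finishes at minute 35.
Mise en place has no prerequisites, so it starts at minute 0 and finishes at minute 20.
Protein sear cannot start until mise en place (finishes minute 20); the braise (finishes minute 35). The controlling bound is minute 35, so protein sear finishes at 35 + 37 = minute 72.
Vegetable prep needs all of protein sear (finishes minute 72); the braise (finishes minute 35, plus 10-minute gap → minute 45). That puts its earliest start at minute 72; it finishes at 72 + 26 = minute 98.
For sauce reduction: vegetable prep (finishes minute 98, plus 20-minute gap → minute 118); the braise (finishes minute 35). Taking the maximum gives a start of minute 118, and it finishes at 118 + 70 = minute 188.
Starch cooking waits on sauce reduction (finishes minute 188, plus 10-minute gap → minute 198), so it starts at minute 198 and finishes at 198 + 20 = minute 218.
Plating setup cannot start until starch cooking (finishes minute 218); mise en place (finishes minute 20). The controlling bound is minute 218, so plating setup finishes at 218 + 40 = minute 258.
All tasks are finished once the last one completes. Finish times: Mise en place at 20, The braise at 35, Protein sear at 72, Vegetable prep at 98, Sauce reduction at 188, Starch cooking at 218, Plating setup at 258. The latest is minute 258.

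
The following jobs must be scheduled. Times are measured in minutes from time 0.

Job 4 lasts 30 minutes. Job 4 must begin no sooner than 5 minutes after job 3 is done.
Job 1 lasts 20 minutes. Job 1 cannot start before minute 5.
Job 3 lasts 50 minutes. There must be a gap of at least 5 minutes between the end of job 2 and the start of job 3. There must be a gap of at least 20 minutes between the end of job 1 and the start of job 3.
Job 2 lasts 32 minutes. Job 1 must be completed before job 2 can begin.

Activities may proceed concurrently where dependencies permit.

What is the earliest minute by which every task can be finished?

147

Job 1 cannot begin until its own release at minute 5. It runs from minute 5 to 5 + 20 = minute 25.
After job 1 (finishes minute 25), job 2 can start at minute 25 and finishes at minute 57.
Job 3 needs all of job 2 (finishes minute 57, plus 5-minute gap → minute 62); job 1 (finishes minute 25, plus 20-minute gap → minute 45). That puts its earliest start at minute 62; it finishes at 62 + 50 = minute 112.
Job 4 waits on job 3 (finishes minute 112, plus 5-minute gap → minute 117), so it starts at minute 117 and finishes at 117 + 30 = minute 147.
All tasks are finished once the last one completes. Finish times: Job 1 at 25, Job 2 at 57, Job 3 at 112, Job 4 at 147. The latest is minute 147.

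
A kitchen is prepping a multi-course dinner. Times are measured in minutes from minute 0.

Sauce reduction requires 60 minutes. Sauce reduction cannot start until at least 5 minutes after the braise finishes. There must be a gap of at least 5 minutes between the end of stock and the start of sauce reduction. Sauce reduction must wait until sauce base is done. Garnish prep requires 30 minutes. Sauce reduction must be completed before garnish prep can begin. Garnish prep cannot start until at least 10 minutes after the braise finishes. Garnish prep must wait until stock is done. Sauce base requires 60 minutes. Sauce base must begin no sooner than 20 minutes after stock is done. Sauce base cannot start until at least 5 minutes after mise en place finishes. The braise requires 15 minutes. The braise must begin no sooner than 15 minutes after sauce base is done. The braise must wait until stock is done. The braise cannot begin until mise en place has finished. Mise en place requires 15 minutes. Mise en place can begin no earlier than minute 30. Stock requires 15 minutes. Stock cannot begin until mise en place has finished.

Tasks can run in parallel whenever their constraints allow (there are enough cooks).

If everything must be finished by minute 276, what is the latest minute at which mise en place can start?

To finish by minute 276, garnish prep (duration 30) must start no later than minute 246.
Sauce reduction has to be done before garnish prep (must start by minute 246). That means finishing by minute 246, i.e. starting by 246 − 60 = minute 186.
The braise feeds sauce reduction (must start by minute 186, minus 5-minute gap → minute 181); garnish prep (must start by minute 246, minus 10-minute gap → minute 236). Taking the minimum, the braise must finish by minute 181 and start by 181 − 15 = minute 166.
For sauce base: the braise (must start by minute 166, minus 15-minute gap → minute 151); sauce reduction (must start by minute 186). The most restrictive is minute 151; with a 60-minute duration, sauce base must start by minute 91.
Stock feeds sauce base (must start by minute 91, minus 20-minute gap → minute 71); the braise (must start by minute 166); sauce reduction (must start by minute 186, minus 5-minute gap → minute 181); garnish prep (must start by minute 246). Taking the minimum, stock must finish by minute 71 and start by 71 − 15 = minute 56.
Mise en place must finish in time for stock (must start by minute 56); sauce base (must start by minute 91, minus 5-minute gap → minute 86); the braise (must start by minute 166). The tightest is minute 56, so mise en place must start by 56 − 15 = minute 41.

41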